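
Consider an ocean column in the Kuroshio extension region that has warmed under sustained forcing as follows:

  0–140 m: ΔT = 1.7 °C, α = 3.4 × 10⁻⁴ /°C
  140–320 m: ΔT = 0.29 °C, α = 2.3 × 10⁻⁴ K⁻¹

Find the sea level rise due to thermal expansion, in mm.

Δh ≈ 92.9 mm

1.7 × 3.4×10⁻⁴ × 140 = 0.08092 m
180 × 0.29 × 2.3×10⁻⁴ = 0.012006 m
Δh = 0.08092 + 0.012006 = 0.092926 m ≈ 92.9 mm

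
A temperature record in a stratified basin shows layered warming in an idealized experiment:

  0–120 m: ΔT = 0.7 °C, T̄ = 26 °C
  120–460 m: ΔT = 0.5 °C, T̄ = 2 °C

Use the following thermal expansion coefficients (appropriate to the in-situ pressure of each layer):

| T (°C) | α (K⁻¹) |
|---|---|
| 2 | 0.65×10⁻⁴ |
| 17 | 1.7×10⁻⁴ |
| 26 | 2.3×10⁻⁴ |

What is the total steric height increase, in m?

Layer 1 at 26 °C → α = 2.3×10⁻⁴ K⁻¹
Layer 2 at 2 °C → α = 0.65×10⁻⁴ K⁻¹
2.3×10⁻⁴ × 120 × 0.7 = 0.01932 m
340 × 0.65×10⁻⁴ × 0.5 = 0.01105 m
Δh = 0.01932 + 0.01105 = 0.03037 m

Δh ≈ 0.030 m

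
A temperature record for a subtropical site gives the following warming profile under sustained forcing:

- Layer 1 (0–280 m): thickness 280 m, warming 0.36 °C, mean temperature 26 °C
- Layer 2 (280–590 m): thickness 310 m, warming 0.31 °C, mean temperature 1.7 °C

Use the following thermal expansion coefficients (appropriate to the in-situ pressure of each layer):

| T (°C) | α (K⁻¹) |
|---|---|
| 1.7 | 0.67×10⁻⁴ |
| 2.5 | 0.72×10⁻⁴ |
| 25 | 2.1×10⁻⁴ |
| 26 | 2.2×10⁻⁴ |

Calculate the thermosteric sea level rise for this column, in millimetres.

28.6 mm

Layer 1 at 26 °C → α = 2.2×10⁻⁴ K⁻¹
Layer 2 at 1.7 °C → α = 0.67×10⁻⁴ K⁻¹
Layer 1: 280 × 2.2×10⁻⁴ × 0.36 = 0.022176 m
280–590 m: 0.31 × 310 × 0.67×10⁻⁴ = 0.0064387 m
Δh = 0.022176 + 0.0064387 = 0.0286147 m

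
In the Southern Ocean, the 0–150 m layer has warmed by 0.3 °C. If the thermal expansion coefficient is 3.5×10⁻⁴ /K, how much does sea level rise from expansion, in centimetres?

Δh = αΔT·H = 3.5×10⁻⁴ × 0.3 × 150 = 0.01575 m

1.58 cm of thermosteric rise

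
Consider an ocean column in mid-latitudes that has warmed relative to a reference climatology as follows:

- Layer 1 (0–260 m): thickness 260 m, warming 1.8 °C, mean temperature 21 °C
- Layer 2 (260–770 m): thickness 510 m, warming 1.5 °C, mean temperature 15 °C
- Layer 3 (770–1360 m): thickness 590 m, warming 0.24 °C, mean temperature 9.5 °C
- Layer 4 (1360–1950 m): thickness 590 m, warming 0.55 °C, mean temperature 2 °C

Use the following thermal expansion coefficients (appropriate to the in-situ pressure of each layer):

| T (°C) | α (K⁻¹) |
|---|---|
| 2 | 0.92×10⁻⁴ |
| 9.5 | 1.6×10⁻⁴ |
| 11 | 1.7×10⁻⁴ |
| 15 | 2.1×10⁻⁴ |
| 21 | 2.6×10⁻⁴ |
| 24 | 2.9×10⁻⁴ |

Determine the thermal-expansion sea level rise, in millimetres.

Layer 1 at 21 °C → α = 2.6×10⁻⁴ K⁻¹
Layer 2 at 15 °C → α = 2.1×10⁻⁴ K⁻¹
Layer 3 at 9.5 °C → α = 1.6×10⁻⁴ K⁻¹
Layer 4 at 2 °C → α = 0.92×10⁻⁴ K⁻¹
260 × 1.8 × 2.6×10⁻⁴ = 0.12168 m
Layer 2: 1.5 × 510 × 2.1×10⁻⁴ = 0.16065 m
770–1360 m: 0.24 × 590 × 1.6×10⁻⁴ = 0.022656 m
Layer 4: 0.55 × 0.92×10⁻⁴ × 590 = 0.029854 m
Δh = 0.12168 + 0.16065 + 0.022656 + 0.029854 = 0.33484 m ≈ 335 mm

Δh ≈ 335 mm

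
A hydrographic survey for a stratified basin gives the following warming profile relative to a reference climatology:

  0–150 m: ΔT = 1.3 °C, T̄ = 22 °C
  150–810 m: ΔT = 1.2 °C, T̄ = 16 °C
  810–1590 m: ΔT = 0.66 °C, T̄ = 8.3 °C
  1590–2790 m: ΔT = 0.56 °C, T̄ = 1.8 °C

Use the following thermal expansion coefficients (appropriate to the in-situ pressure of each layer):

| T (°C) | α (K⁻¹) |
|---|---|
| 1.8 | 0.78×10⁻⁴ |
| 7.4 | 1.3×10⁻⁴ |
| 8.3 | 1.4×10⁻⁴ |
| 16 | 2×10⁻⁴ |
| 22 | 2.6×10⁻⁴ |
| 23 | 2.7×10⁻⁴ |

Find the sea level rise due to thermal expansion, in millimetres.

Layer 1 at 22 °C → α = 2.6×10⁻⁴ K⁻¹
Layer 2 at 16 °C → α = 2×10⁻⁴ K⁻¹
Layer 3 at 8.3 °C → α = 1.4×10⁻⁴ K⁻¹
Layer 4 at 1.8 °C → α = 0.78×10⁻⁴ K⁻¹
1.3 × 2.6×10⁻⁴ × 150 = 0.05070 m
2×10⁻⁴ × 1.2 × 660 = 0.15840 m
810–1590 m: 1.4×10⁻⁴ × 0.66 × 780 = 0.072072 m
Layer 4: 0.56 × 1200 × 0.78×10⁻⁴ = 0.052416 m
Δh = 0.05070 + 0.15840 + 0.072072 + 0.052416 = 0.333588 m

Δh = 330 mm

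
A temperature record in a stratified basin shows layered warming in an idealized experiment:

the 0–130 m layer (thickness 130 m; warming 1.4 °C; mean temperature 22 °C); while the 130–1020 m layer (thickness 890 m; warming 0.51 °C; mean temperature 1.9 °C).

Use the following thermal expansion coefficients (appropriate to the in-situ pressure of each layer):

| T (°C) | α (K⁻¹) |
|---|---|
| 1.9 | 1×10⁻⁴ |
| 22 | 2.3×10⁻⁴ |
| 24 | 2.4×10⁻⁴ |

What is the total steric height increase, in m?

Layer 1 at 22 °C → α = 2.3×10⁻⁴ K⁻¹
Layer 2 at 1.9 °C → α = 1×10⁻⁴ K⁻¹
Layer 1: 1.4 × 2.3×10⁻⁴ × 130 = 0.04186 m
130–1020 m: 890 × 0.51 × 1×10⁻⁴ = 0.04539 m
Δh = 0.04186 + 0.04539 = 0.08725 m

Δh = 0.0873 m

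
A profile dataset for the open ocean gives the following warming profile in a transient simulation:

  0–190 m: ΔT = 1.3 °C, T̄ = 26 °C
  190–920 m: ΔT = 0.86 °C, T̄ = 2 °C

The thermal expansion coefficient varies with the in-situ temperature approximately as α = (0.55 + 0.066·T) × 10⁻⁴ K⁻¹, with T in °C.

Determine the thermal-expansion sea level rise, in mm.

98.8 mm

Layer 1: α = (0.55 + 0.066×26)×10⁻⁴ = 2.266×10⁻⁴ K⁻¹
Layer 2: α = (0.55 + 0.066×2)×10⁻⁴ = 0.682×10⁻⁴ K⁻¹
Layer 1: 1.3 × 2.266×10⁻⁴ × 190 = 0.0559702 m
0.86 × 730 × 0.682×10⁻⁴ = 0.04281596 m
Δh = 0.0559702 + 0.04281596 = 0.09878616 m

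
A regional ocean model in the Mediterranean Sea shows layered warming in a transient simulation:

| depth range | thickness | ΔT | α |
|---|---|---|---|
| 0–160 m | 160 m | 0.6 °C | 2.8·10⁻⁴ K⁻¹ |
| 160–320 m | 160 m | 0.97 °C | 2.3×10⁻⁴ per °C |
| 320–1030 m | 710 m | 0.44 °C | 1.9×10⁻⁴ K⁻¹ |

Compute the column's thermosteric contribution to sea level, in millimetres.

Layer 1: 0.6 × 160 × 2.8×10⁻⁴ = 0.02688 m
Layer 2: 160 × 2.3×10⁻⁴ × 0.97 = 0.035696 m
0.44 × 1.9×10⁻⁴ × 710 = 0.059356 m
Δh = 0.02688 + 0.035696 + 0.059356 = 0.121932 m ≈ 122 mm

about 122 mm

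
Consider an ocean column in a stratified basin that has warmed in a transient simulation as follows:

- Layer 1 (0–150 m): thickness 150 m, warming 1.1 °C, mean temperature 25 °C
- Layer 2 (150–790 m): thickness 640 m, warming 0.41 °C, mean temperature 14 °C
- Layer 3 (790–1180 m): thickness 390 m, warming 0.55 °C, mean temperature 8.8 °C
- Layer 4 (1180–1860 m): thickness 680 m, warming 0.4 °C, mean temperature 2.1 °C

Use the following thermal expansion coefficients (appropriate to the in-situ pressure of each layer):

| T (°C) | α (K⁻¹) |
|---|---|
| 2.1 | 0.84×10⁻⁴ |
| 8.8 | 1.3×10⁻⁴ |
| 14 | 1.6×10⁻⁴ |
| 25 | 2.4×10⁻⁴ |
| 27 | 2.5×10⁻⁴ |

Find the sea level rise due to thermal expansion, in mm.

Δh = 130 mm

Layer 1 at 25 °C → α = 2.4×10⁻⁴ K⁻¹
Layer 2 at 14 °C → α = 1.6×10⁻⁴ K⁻¹
Layer 3 at 8.8 °C → α = 1.3×10⁻⁴ K⁻¹
Layer 4 at 2.1 °C → α = 0.84×10⁻⁴ K⁻¹
Layer 1: 150 × 1.1 × 2.4×10⁻⁴ = 0.03960 m
150–790 m: 640 × 1.6×10⁻⁴ × 0.41 = 0.041984 m
Layer 3: 0.55 × 1.3×10⁻⁴ × 390 = 0.027885 m
0.84×10⁻⁴ × 680 × 0.4 = 0.022848 m
Δh = 0.03960 + 0.041984 + 0.027885 + 0.022848 = 0.132317 m ≈ 130 mm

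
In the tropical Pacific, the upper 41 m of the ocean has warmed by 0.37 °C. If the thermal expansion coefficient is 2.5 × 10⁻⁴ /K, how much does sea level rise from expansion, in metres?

about 0.00379 m

Δh = αΔT·H = 2.5×10⁻⁴ × 0.37 × 41 = 0.0037925 m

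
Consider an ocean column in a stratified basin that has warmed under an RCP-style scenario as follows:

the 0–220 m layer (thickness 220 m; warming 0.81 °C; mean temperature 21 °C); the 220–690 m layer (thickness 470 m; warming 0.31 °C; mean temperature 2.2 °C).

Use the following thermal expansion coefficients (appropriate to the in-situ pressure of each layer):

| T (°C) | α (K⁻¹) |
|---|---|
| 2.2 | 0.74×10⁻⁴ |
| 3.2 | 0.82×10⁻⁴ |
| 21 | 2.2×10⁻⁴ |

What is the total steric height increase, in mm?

Layer 1 at 21 °C → α = 2.2×10⁻⁴ K⁻¹
Layer 2 at 2.2 °C → α = 0.74×10⁻⁴ K⁻¹
2.2×10⁻⁴ × 0.81 × 220 = 0.039204 m
470 × 0.74×10⁻⁴ × 0.31 = 0.0107818 m
Δh = 0.039204 + 0.0107818 = 0.0499858 m

Δh ≈ 50.0 mm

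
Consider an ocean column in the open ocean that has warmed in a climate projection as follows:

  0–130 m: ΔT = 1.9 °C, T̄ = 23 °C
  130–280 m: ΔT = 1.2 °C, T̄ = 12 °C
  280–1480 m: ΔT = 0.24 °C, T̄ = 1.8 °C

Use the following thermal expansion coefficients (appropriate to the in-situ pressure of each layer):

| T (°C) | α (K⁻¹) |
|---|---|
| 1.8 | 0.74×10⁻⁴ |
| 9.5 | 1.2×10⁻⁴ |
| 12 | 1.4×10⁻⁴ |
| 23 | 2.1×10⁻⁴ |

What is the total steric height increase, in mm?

Δh ≈ 98 mm

Layer 1 at 23 °C → α = 2.1×10⁻⁴ K⁻¹
Layer 2 at 12 °C → α = 1.4×10⁻⁴ K⁻¹
Layer 3 at 1.8 °C → α = 0.74×10⁻⁴ K⁻¹
Layer 1: 130 × 2.1×10⁻⁴ × 1.9 = 0.05187 m
150 × 1.2 × 1.4×10⁻⁴ = 0.02520 m
0.74×10⁻⁴ × 0.24 × 1200 = 0.021312 m
Δh = 0.05187 + 0.02520 + 0.021312 = 0.098382 m ≈ 98 mm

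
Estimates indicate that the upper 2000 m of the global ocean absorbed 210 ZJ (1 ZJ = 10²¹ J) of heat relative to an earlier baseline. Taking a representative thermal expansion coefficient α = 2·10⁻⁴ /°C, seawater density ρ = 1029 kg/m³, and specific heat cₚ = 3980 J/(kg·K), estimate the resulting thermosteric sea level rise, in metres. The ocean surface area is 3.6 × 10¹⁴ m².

0.028 m

Per unit area: Q = 210×10²¹ / (3.6×10¹⁴) ≈ 5.833×10⁸ J/m²
Δh = αQ/(ρcₚ) = 2×10⁻⁴ × 5.833×10⁸ / (1029 × 3980) ≈ 0.028485 m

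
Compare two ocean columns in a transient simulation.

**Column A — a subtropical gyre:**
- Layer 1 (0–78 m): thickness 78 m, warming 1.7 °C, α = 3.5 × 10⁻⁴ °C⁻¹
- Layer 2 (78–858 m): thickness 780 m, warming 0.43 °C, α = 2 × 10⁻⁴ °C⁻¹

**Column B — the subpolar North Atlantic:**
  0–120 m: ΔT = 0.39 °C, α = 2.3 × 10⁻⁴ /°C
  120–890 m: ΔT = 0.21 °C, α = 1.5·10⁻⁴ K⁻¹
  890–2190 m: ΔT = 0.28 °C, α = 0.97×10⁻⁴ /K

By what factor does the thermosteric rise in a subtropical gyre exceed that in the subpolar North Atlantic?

a factor of 1.6

A 78 × 1.7 × 3.5×10⁻⁴ = 0.04641 m
A 2×10⁻⁴ × 780 × 0.43 = 0.06708 m
A total: 0.11349 m
B 120 × 0.39 × 2.3×10⁻⁴ = 0.010764 m
B 120–890 m: 1.5×10⁻⁴ × 0.21 × 770 = 0.024255 m
B Layer 3: 0.97×10⁻⁴ × 0.28 × 1300 = 0.035308 m
B total: 0.070327 m
Ratio: 0.11349 / 0.070327 ≈ 1.614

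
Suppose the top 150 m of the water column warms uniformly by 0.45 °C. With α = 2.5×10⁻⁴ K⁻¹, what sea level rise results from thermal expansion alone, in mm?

Δh ≈ 16.9 mm

Δh = αΔT·H = 2.5×10⁻⁴ × 0.45 × 150 = 0.016875 m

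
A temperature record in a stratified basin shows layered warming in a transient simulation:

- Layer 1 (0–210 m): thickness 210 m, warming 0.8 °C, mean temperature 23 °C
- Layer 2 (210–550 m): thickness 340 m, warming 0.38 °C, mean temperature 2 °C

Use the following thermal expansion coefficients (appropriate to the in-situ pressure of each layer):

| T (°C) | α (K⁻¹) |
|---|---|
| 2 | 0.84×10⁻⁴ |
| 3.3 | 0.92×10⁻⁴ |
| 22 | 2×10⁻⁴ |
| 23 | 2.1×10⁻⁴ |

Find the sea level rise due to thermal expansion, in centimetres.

4.6 cm

Layer 1 at 23 °C → α = 2.1×10⁻⁴ K⁻¹
Layer 2 at 2 °C → α = 0.84×10⁻⁴ K⁻¹
0–210 m: 210 × 0.8 × 2.1×10⁻⁴ = 0.03528 m
Layer 2: 0.38 × 0.84×10⁻⁴ × 340 = 0.0108528 m
Δh = 0.03528 + 0.0108528 = 0.0461328 m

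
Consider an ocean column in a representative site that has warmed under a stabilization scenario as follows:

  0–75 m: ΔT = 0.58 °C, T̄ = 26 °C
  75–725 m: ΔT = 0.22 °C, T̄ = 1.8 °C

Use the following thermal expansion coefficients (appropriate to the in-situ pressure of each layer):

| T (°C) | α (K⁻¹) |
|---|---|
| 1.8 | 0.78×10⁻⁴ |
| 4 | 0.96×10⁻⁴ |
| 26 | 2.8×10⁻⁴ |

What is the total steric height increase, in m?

Layer 1 at 26 °C → α = 2.8×10⁻⁴ K⁻¹
Layer 2 at 1.8 °C → α = 0.78×10⁻⁴ K⁻¹
Layer 1: 2.8×10⁻⁴ × 75 × 0.58 = 0.01218 m
0.78×10⁻⁴ × 650 × 0.22 = 0.011154 m
Δh = 0.01218 + 0.011154 = 0.023334 m ≈ 0.0233 m

0.0233 m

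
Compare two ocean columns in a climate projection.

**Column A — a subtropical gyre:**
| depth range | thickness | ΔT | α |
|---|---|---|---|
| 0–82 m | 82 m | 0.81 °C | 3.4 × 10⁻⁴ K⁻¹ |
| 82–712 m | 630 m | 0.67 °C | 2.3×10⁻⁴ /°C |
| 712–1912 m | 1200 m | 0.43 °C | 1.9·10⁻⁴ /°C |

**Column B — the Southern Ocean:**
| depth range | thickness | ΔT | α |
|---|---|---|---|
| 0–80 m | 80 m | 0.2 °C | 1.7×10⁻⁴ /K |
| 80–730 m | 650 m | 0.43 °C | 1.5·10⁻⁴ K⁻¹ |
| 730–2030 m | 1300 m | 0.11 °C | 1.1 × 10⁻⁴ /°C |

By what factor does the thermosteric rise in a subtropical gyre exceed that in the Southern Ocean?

≈ 3.6×

A Layer 1: 82 × 3.4×10⁻⁴ × 0.81 = 0.0225828 m
A 630 × 2.3×10⁻⁴ × 0.67 = 0.097083 m
A Layer 3: 1200 × 0.43 × 1.9×10⁻⁴ = 0.09804 m
A total: 0.2177058 m
B Layer 1: 1.7×10⁻⁴ × 0.2 × 80 = 0.00272 m
B 80–730 m: 1.5×10⁻⁴ × 0.43 × 650 = 0.041925 m
B Layer 3: 1300 × 0.11 × 1.1×10⁻⁴ = 0.01573 m
B total: 0.060375 m
Ratio: 0.2177058 / 0.060375 ≈ 3.606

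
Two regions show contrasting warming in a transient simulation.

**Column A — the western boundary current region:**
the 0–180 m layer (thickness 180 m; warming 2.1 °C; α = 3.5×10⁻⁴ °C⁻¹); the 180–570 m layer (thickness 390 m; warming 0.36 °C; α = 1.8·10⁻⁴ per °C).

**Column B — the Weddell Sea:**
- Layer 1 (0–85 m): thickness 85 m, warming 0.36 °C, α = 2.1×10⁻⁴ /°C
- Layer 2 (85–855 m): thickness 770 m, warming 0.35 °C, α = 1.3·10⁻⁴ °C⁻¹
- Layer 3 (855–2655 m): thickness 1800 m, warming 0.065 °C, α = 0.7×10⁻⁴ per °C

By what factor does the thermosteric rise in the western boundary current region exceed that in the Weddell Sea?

A 3.5×10⁻⁴ × 2.1 × 180 = 0.13230 m
A 390 × 1.8×10⁻⁴ × 0.36 = 0.025272 m
A total: 0.157572 m
B Layer 1: 0.36 × 85 × 2.1×10⁻⁴ = 0.006426 m
B 85–855 m: 770 × 1.3×10⁻⁴ × 0.35 = 0.035035 m
B 855–2655 m: 0.065 × 0.7×10⁻⁴ × 1800 = 0.00819 m
B total: 0.049651 m
Ratio: 0.157572 / 0.049651 ≈ 3.174

a factor of 3.2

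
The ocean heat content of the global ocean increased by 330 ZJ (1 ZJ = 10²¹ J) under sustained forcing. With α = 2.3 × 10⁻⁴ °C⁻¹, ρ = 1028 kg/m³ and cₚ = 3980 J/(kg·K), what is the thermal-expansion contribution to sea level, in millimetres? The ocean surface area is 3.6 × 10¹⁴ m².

Per unit area: Q = 330×10²¹ / (3.6×10¹⁴) ≈ 9.167×10⁸ J/m²
Δh = αQ/(ρcₚ) = 2.3×10⁻⁴ × 9.167×10⁸ / (1028 × 3980) ≈ 0.051532 m

about 51.5 mm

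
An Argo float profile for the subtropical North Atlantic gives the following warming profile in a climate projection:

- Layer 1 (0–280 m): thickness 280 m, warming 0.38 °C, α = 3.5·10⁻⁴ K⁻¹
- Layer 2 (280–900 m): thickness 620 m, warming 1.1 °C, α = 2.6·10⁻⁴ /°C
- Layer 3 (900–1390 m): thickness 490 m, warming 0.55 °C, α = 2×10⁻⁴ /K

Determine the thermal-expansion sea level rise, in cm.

Layer 1: 280 × 0.38 × 3.5×10⁻⁴ = 0.03724 m
2.6×10⁻⁴ × 1.1 × 620 = 0.17732 m
Layer 3: 0.55 × 2×10⁻⁴ × 490 = 0.05390 m
Δh = 0.03724 + 0.17732 + 0.05390 = 0.26846 m ≈ 26.8 cm

about 26.8 cm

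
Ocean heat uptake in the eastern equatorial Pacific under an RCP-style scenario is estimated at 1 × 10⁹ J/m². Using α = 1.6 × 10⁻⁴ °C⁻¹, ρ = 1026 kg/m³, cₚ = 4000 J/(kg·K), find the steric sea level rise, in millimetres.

Δh = αQ/(ρcₚ) = 1.6×10⁻⁴ × 1×10⁹ / (1026 × 4000) ≈ 0.038986 m

about 39.0 mm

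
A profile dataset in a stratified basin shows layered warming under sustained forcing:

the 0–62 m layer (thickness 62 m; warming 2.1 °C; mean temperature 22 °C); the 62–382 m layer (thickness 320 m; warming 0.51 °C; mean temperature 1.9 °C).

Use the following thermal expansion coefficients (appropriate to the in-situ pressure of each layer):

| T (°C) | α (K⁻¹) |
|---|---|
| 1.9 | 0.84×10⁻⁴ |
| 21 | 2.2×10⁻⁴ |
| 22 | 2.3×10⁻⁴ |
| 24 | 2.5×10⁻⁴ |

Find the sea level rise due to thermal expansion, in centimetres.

4.37 cm

Layer 1 at 22 °C → α = 2.3×10⁻⁴ K⁻¹
Layer 2 at 1.9 °C → α = 0.84×10⁻⁴ K⁻¹
62 × 2.3×10⁻⁴ × 2.1 = 0.029946 m
0.51 × 320 × 0.84×10⁻⁴ = 0.0137088 m
Δh = 0.029946 + 0.0137088 = 0.0436548 m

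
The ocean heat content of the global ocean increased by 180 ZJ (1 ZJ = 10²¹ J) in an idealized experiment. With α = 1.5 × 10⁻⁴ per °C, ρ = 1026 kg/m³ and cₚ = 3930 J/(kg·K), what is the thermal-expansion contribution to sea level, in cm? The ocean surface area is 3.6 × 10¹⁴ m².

1.86 cm of thermosteric rise

Per unit area: Q = 180×10²¹ / (3.6×10¹⁴) = 5×10⁸ J/m²
Δh = αQ/(ρcₚ) = 1.5×10⁻⁴ × 5×10⁸ / (1026 × 3930) ≈ 0.01860 m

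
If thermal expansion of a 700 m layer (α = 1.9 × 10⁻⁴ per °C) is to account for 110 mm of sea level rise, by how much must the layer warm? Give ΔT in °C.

ΔT = Δh/(αH) = 0.11 / (1.9×10⁻⁴ × 700) ≈ 0.8271 °C

0.827 °C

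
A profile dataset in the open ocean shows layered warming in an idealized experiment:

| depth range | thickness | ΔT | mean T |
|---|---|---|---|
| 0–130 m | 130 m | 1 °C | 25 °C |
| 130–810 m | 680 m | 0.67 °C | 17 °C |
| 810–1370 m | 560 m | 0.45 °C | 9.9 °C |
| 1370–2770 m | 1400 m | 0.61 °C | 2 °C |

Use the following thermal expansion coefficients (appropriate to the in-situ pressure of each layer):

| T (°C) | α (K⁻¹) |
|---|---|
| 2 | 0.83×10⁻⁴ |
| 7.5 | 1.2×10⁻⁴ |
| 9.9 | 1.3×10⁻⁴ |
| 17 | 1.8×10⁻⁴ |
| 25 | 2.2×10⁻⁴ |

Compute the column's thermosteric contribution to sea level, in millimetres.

Layer 1 at 25 °C → α = 2.2×10⁻⁴ K⁻¹
Layer 2 at 17 °C → α = 1.8×10⁻⁴ K⁻¹
Layer 3 at 9.9 °C → α = 1.3×10⁻⁴ K⁻¹
Layer 4 at 2 °C → α = 0.83×10⁻⁴ K⁻¹
1 × 130 × 2.2×10⁻⁴ = 0.02860 m
Layer 2: 1.8×10⁻⁴ × 0.67 × 680 = 0.082008 m
Layer 3: 560 × 1.3×10⁻⁴ × 0.45 = 0.03276 m
1400 × 0.61 × 0.83×10⁻⁴ = 0.070882 m
Δh = 0.02860 + 0.082008 + 0.03276 + 0.070882 = 0.21425 m

about 214 mm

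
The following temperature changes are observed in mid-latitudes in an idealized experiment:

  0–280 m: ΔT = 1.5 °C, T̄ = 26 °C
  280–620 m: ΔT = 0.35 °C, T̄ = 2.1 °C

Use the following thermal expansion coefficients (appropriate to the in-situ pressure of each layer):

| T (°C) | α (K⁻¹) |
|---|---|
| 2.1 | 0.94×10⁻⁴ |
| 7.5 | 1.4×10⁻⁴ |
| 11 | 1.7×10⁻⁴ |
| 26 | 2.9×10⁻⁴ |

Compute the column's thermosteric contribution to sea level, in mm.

130 mm of thermosteric rise

Layer 1 at 26 °C → α = 2.9×10⁻⁴ K⁻¹
Layer 2 at 2.1 °C → α = 0.94×10⁻⁴ K⁻¹
0–280 m: 2.9×10⁻⁴ × 1.5 × 280 = 0.12180 m
0.94×10⁻⁴ × 0.35 × 340 = 0.011186 m
Δh = 0.12180 + 0.011186 = 0.132986 m ≈ 130 mm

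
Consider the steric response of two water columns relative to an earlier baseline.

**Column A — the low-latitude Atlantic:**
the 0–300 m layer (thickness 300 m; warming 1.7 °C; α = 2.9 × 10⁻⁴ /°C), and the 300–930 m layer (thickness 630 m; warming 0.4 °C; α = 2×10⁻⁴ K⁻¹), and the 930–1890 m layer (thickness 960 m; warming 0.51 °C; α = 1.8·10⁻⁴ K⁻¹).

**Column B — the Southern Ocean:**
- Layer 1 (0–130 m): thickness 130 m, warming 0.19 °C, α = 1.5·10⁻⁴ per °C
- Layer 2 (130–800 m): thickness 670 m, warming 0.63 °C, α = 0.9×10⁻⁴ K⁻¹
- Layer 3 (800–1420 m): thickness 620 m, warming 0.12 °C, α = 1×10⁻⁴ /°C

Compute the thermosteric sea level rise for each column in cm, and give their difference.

A 0–300 m: 2.9×10⁻⁴ × 300 × 1.7 = 0.14790 m
A 630 × 0.4 × 2×10⁻⁴ = 0.05040 m
A Layer 3: 960 × 1.8×10⁻⁴ × 0.51 = 0.088128 m
A total: 0.286428 m
B 0–130 m: 1.5×10⁻⁴ × 130 × 0.19 = 0.003705 m
B 0.63 × 0.9×10⁻⁴ × 670 = 0.037989 m
B 1×10⁻⁴ × 0.12 × 620 = 0.00744 m
B total: 0.049134 m
Difference: 0.286428 − 0.049134 = 0.237294 m

Δh_A ≈ 29 cm, Δh_B ≈ 4.9 cm; difference ≈ 24 cm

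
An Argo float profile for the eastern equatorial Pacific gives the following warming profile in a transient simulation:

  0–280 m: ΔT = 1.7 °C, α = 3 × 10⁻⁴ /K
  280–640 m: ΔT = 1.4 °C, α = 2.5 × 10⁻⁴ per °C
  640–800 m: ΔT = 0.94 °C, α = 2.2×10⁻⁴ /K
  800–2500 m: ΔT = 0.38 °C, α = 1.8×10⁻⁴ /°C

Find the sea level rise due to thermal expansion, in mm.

3×10⁻⁴ × 280 × 1.7 = 0.14280 m
360 × 1.4 × 2.5×10⁻⁴ = 0.12600 m
160 × 2.2×10⁻⁴ × 0.94 = 0.033088 m
800–2500 m: 1700 × 0.38 × 1.8×10⁻⁴ = 0.11628 m
Δh = 0.14280 + 0.12600 + 0.033088 + 0.11628 = 0.418168 m ≈ 418 mm

about 418 mm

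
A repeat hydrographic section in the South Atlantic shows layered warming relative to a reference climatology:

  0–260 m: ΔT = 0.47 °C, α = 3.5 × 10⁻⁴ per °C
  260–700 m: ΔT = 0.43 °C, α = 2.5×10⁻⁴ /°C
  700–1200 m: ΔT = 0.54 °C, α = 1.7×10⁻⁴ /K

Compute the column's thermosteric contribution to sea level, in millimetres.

0–260 m: 0.47 × 3.5×10⁻⁴ × 260 = 0.04277 m
0.43 × 440 × 2.5×10⁻⁴ = 0.04730 m
700–1200 m: 1.7×10⁻⁴ × 0.54 × 500 = 0.04590 m
Δh = 0.04277 + 0.04730 + 0.04590 = 0.13597 m

136 mm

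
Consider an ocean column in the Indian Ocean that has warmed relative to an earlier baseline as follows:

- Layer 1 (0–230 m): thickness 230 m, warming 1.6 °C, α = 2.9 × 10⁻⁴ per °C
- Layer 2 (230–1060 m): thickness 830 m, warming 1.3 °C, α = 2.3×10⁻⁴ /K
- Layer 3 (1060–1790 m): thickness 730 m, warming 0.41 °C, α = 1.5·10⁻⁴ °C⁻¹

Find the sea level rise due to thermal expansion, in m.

0.400 m

0–230 m: 230 × 2.9×10⁻⁴ × 1.6 = 0.10672 m
Layer 2: 830 × 1.3 × 2.3×10⁻⁴ = 0.24817 m
1060–1790 m: 1.5×10⁻⁴ × 0.41 × 730 = 0.044895 m
Δh = 0.10672 + 0.24817 + 0.044895 = 0.399785 m ≈ 0.400 m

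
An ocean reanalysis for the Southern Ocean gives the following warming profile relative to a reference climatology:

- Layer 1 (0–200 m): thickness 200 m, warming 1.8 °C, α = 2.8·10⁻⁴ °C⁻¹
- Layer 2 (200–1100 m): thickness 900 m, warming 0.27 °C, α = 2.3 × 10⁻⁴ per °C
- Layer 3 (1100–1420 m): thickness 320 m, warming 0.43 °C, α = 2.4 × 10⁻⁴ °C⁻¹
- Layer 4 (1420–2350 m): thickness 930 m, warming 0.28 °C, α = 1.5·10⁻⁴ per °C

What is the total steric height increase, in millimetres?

Δh = 229 mm

Layer 1: 1.8 × 2.8×10⁻⁴ × 200 = 0.10080 m
200–1100 m: 900 × 0.27 × 2.3×10⁻⁴ = 0.05589 m
1100–1420 m: 320 × 2.4×10⁻⁴ × 0.43 = 0.033024 m
1420–2350 m: 1.5×10⁻⁴ × 930 × 0.28 = 0.03906 m
Δh = 0.10080 + 0.05589 + 0.033024 + 0.03906 = 0.228774 m ≈ 229 mm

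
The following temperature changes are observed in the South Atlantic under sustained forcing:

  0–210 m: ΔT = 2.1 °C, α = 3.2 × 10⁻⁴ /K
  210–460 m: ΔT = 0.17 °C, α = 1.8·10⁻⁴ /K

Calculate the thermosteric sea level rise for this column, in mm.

149 mm of thermosteric rise

2.1 × 3.2×10⁻⁴ × 210 = 0.14112 m
210–460 m: 0.17 × 1.8×10⁻⁴ × 250 = 0.00765 m
Δh = 0.14112 + 0.00765 = 0.14877 m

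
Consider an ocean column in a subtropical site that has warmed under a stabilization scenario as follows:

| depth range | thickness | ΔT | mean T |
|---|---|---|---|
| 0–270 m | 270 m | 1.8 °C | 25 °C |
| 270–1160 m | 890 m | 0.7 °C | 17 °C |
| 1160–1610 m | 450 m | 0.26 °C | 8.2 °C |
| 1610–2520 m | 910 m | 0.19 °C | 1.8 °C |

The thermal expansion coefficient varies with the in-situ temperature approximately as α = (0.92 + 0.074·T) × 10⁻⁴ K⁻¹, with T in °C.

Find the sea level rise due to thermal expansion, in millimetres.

Layer 1: α = (0.92 + 0.074×25)×10⁻⁴ = 2.77×10⁻⁴ K⁻¹
Layer 2: α = (0.92 + 0.074×17)×10⁻⁴ = 2.178×10⁻⁴ K⁻¹
Layer 3: α = (0.92 + 0.074×8.2)×10⁻⁴ = 1.5268×10⁻⁴ K⁻¹
Layer 4: α = (0.92 + 0.074×1.8)×10⁻⁴ = 1.0532×10⁻⁴ K⁻¹
270 × 2.77×10⁻⁴ × 1.8 = 0.134622 m
Layer 2: 2.178×10⁻⁴ × 890 × 0.7 = 0.1356894 m
0.26 × 450 × 1.5268×10⁻⁴ = 0.01786356 m
Layer 4: 1.0532×10⁻⁴ × 0.19 × 910 = 0.018209828 m
Δh = 0.134622 + 0.1356894 + 0.01786356 + 0.018209828 = 0.306384788 m ≈ 306 mm

306 mm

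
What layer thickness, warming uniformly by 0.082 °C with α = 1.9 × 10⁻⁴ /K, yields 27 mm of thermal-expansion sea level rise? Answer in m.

about 1700 m

H = Δh/(αΔT) = 0.027 / (1.9×10⁻⁴ × 0.082) ≈ 1733 m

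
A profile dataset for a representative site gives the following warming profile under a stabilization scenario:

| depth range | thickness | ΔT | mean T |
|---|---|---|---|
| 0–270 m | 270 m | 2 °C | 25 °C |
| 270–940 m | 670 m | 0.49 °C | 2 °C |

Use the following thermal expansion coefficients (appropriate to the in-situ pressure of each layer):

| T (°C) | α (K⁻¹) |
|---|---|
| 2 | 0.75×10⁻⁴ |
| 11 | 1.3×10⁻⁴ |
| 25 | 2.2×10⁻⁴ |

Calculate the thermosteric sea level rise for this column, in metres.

Layer 1 at 25 °C → α = 2.2×10⁻⁴ K⁻¹
Layer 2 at 2 °C → α = 0.75×10⁻⁴ K⁻¹
0–270 m: 2.2×10⁻⁴ × 2 × 270 = 0.11880 m
270–940 m: 0.75×10⁻⁴ × 0.49 × 670 = 0.0246225 m
Δh = 0.11880 + 0.0246225 = 0.1434225 m ≈ 0.14 m

0.14 m of thermosteric rise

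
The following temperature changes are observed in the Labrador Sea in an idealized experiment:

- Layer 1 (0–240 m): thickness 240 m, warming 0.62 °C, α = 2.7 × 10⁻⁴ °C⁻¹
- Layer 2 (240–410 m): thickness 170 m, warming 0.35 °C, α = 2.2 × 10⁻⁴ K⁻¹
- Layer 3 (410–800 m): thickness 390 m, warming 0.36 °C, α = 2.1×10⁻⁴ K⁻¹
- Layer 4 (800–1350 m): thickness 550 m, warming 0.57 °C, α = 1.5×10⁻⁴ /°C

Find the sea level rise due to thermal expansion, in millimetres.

Layer 1: 2.7×10⁻⁴ × 240 × 0.62 = 0.040176 m
Layer 2: 170 × 0.35 × 2.2×10⁻⁴ = 0.01309 m
Layer 3: 0.36 × 2.1×10⁻⁴ × 390 = 0.029484 m
Layer 4: 1.5×10⁻⁴ × 550 × 0.57 = 0.047025 m
Δh = 0.040176 + 0.01309 + 0.029484 + 0.047025 = 0.129775 m

130 mm of thermosteric rise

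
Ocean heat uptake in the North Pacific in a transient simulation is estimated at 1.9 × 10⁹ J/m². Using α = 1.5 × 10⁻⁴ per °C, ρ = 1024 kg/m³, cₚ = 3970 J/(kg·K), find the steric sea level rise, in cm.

7.01 cm of thermosteric rise

Δh = αQ/(ρcₚ) = 1.5×10⁻⁴ × 1.9×10⁹ / (1024 × 3970) ≈ 0.070106 m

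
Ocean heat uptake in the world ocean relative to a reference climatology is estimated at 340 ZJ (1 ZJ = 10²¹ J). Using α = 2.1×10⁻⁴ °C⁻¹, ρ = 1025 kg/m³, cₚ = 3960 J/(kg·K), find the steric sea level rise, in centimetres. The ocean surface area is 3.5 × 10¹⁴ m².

5.0 cm of thermosteric rise

Per unit area: Q = 340×10²¹ / (3.5×10¹⁴) ≈ 9.714×10⁸ J/m²
Δh = αQ/(ρcₚ) = 2.1×10⁻⁴ × 9.714×10⁸ / (1025 × 3960) ≈ 0.050257 m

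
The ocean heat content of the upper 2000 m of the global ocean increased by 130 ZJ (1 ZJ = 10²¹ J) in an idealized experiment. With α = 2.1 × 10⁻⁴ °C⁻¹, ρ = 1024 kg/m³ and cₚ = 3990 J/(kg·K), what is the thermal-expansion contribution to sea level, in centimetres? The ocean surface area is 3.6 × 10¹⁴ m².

Per unit area: Q = 130×10²¹ / (3.6×10¹⁴) ≈ 3.611×10⁸ J/m²
Δh = αQ/(ρcₚ) = 2.1×10⁻⁴ × 3.611×10⁸ / (1024 × 3990) ≈ 0.01856 m

1.9 cm of thermosteric rise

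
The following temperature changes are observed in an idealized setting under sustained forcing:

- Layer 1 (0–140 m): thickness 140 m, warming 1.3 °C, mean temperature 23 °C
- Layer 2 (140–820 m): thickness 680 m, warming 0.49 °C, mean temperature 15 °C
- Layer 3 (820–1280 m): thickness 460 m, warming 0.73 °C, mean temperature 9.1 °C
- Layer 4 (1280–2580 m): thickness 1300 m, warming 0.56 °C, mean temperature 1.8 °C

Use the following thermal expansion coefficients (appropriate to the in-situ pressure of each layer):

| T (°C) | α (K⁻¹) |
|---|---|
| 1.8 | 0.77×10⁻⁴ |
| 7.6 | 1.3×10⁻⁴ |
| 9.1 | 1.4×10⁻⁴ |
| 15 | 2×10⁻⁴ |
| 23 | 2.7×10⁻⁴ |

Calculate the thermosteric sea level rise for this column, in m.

0.219 m

Layer 1 at 23 °C → α = 2.7×10⁻⁴ K⁻¹
Layer 2 at 15 °C → α = 2×10⁻⁴ K⁻¹
Layer 3 at 9.1 °C → α = 1.4×10⁻⁴ K⁻¹
Layer 4 at 1.8 °C → α = 0.77×10⁻⁴ K⁻¹
Layer 1: 2.7×10⁻⁴ × 140 × 1.3 = 0.04914 m
0.49 × 680 × 2×10⁻⁴ = 0.06664 m
460 × 0.73 × 1.4×10⁻⁴ = 0.047012 m
0.77×10⁻⁴ × 1300 × 0.56 = 0.056056 m
Δh = 0.04914 + 0.06664 + 0.047012 + 0.056056 = 0.218848 m ≈ 0.219 m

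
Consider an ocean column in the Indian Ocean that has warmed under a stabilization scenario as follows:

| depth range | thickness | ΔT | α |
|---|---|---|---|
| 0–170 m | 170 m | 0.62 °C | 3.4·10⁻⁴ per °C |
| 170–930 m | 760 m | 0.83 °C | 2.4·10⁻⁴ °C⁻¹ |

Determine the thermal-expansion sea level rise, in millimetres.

0.62 × 170 × 3.4×10⁻⁴ = 0.035836 m
0.83 × 2.4×10⁻⁴ × 760 = 0.151392 m
Δh = 0.035836 + 0.151392 = 0.187228 m

Δh ≈ 190 mm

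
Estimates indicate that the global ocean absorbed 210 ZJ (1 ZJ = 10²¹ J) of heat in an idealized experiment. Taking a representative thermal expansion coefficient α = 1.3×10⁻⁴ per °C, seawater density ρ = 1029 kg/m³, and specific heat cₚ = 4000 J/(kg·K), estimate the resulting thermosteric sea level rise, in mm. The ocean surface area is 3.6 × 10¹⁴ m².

Per unit area: Q = 210×10²¹ / (3.6×10¹⁴) ≈ 5.833×10⁸ J/m²
Δh = αQ/(ρcₚ) = 1.3×10⁻⁴ × 5.833×10⁸ / (1029 × 4000) ≈ 0.018423 m

about 18.4 mm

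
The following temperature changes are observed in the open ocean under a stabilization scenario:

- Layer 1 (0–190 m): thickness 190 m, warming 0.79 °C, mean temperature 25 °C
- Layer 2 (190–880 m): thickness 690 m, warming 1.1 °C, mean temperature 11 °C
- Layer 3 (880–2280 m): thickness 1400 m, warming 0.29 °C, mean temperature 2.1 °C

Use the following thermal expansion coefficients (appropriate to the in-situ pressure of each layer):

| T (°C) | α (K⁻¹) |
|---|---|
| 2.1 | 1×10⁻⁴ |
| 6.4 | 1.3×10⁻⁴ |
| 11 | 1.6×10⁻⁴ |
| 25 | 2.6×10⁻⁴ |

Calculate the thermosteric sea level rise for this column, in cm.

Layer 1 at 25 °C → α = 2.6×10⁻⁴ K⁻¹
Layer 2 at 11 °C → α = 1.6×10⁻⁴ K⁻¹
Layer 3 at 2.1 °C → α = 1×10⁻⁴ K⁻¹
0–190 m: 190 × 0.79 × 2.6×10⁻⁴ = 0.039026 m
190–880 m: 1.6×10⁻⁴ × 690 × 1.1 = 0.12144 m
Layer 3: 1×10⁻⁴ × 0.29 × 1400 = 0.04060 m
Δh = 0.039026 + 0.12144 + 0.04060 = 0.201066 m ≈ 20.1 cm

about 20.1 cm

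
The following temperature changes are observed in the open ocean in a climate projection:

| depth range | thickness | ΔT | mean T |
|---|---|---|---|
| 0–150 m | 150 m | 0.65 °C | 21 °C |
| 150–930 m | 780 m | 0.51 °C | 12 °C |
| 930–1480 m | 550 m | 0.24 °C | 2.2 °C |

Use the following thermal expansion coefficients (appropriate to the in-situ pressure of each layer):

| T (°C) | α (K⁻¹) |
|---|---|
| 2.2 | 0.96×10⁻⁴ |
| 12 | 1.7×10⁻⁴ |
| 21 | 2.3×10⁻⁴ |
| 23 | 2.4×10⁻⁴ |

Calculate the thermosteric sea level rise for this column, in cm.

Δh = 10.3 cm

Layer 1 at 21 °C → α = 2.3×10⁻⁴ K⁻¹
Layer 2 at 12 °C → α = 1.7×10⁻⁴ K⁻¹
Layer 3 at 2.2 °C → α = 0.96×10⁻⁴ K⁻¹
Layer 1: 0.65 × 2.3×10⁻⁴ × 150 = 0.022425 m
1.7×10⁻⁴ × 0.51 × 780 = 0.067626 m
550 × 0.24 × 0.96×10⁻⁴ = 0.012672 m
Δh = 0.022425 + 0.067626 + 0.012672 = 0.102723 m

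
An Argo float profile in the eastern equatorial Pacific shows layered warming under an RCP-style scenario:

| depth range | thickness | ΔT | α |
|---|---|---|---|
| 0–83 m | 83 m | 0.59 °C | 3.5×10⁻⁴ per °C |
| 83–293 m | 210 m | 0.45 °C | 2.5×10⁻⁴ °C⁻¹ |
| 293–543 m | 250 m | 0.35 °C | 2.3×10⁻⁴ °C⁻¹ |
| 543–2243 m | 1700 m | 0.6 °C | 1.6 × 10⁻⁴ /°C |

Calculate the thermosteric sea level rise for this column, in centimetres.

Layer 1: 83 × 0.59 × 3.5×10⁻⁴ = 0.0171395 m
Layer 2: 210 × 2.5×10⁻⁴ × 0.45 = 0.023625 m
2.3×10⁻⁴ × 0.35 × 250 = 0.020125 m
543–2243 m: 1.6×10⁻⁴ × 1700 × 0.6 = 0.16320 m
Δh = 0.0171395 + 0.023625 + 0.020125 + 0.16320 = 0.2240895 m

22.4 cm of thermosteric rise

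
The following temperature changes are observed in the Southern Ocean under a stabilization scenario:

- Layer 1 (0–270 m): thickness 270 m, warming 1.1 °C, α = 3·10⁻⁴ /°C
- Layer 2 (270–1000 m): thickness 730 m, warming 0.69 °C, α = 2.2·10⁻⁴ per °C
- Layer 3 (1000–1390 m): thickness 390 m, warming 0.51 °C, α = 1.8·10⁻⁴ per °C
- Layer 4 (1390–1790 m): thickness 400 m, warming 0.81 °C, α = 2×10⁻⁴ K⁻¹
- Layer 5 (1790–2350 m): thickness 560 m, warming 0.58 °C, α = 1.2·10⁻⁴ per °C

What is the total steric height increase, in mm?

about 339 mm

3×10⁻⁴ × 270 × 1.1 = 0.08910 m
270–1000 m: 730 × 0.69 × 2.2×10⁻⁴ = 0.110814 m
0.51 × 390 × 1.8×10⁻⁴ = 0.035802 m
1390–1790 m: 2×10⁻⁴ × 400 × 0.81 = 0.06480 m
0.58 × 560 × 1.2×10⁻⁴ = 0.038976 m
Δh = 0.08910 + 0.110814 + 0.035802 + 0.06480 + 0.038976 = 0.339492 m ≈ 339 mm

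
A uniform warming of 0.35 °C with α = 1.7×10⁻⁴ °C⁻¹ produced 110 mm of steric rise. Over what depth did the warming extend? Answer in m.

about 1850 m

H = Δh/(αΔT) = 0.11 / (1.7×10⁻⁴ × 0.35) ≈ 1849 m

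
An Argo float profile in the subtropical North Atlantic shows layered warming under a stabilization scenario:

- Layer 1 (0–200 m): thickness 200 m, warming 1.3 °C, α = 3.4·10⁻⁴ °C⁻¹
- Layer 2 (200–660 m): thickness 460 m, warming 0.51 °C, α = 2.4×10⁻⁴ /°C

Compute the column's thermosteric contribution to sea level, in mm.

Δh = 145 mm

Layer 1: 200 × 3.4×10⁻⁴ × 1.3 = 0.08840 m
Layer 2: 0.51 × 460 × 2.4×10⁻⁴ = 0.056304 m
Δh = 0.08840 + 0.056304 = 0.144704 m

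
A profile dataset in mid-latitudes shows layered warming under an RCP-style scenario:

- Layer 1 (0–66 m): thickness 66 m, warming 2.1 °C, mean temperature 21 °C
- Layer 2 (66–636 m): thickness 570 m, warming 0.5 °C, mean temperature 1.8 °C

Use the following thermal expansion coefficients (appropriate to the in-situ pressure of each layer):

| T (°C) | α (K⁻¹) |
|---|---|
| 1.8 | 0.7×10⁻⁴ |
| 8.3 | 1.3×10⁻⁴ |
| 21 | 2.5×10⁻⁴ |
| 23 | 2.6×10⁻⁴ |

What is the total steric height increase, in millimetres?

Layer 1 at 21 °C → α = 2.5×10⁻⁴ K⁻¹
Layer 2 at 1.8 °C → α = 0.7×10⁻⁴ K⁻¹
Layer 1: 66 × 2.1 × 2.5×10⁻⁴ = 0.03465 m
Layer 2: 570 × 0.7×10⁻⁴ × 0.5 = 0.01995 m
Δh = 0.03465 + 0.01995 = 0.05460 m

Δh ≈ 54.6 mm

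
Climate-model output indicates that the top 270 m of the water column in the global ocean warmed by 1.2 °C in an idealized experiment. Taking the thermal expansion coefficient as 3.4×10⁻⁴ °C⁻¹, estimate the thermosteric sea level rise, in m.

Δh = αΔT·H = 3.4×10⁻⁴ × 1.2 × 270 = 0.11016 m

0.110 m of thermosteric rise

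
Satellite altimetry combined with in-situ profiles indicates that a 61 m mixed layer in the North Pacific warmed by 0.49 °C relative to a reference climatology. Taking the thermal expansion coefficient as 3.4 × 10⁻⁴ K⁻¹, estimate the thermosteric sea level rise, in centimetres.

Δh = 1.02 cm

Δh = αΔT·H = 3.4×10⁻⁴ × 0.49 × 61 = 0.0101626 m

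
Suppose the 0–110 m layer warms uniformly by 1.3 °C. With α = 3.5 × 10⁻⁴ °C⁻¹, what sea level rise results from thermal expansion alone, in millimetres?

50.1 mm of thermosteric rise

Δh = αΔT·H = 3.5×10⁻⁴ × 1.3 × 110 = 0.05005 m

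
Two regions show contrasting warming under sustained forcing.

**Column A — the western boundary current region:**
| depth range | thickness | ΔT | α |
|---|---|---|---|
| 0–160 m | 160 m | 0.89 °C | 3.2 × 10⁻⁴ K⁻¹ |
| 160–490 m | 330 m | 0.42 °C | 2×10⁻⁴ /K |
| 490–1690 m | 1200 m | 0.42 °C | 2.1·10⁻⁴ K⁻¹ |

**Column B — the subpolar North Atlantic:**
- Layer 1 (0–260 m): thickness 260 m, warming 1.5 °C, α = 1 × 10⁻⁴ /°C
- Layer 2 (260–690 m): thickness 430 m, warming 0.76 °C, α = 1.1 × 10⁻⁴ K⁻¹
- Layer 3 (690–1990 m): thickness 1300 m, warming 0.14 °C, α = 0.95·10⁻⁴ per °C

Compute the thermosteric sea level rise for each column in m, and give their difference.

A 0.89 × 160 × 3.2×10⁻⁴ = 0.045568 m
A Layer 2: 2×10⁻⁴ × 330 × 0.42 = 0.02772 m
A 490–1690 m: 1200 × 2.1×10⁻⁴ × 0.42 = 0.10584 m
A total: 0.179128 m
B Layer 1: 1×10⁻⁴ × 1.5 × 260 = 0.03900 m
B 1.1×10⁻⁴ × 0.76 × 430 = 0.035948 m
B Layer 3: 0.14 × 0.95×10⁻⁴ × 1300 = 0.01729 m
B total: 0.092238 m
Difference: 0.179128 − 0.092238 = 0.08689 m

A: 0.18 m; B: 0.092 m; difference 0.087 m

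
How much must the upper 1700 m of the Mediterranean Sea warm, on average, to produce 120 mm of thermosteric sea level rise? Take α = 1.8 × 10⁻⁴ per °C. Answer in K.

about 0.392 K

ΔT = Δh/(αH) = 0.12 / (1.8×10⁻⁴ × 1700) ≈ 0.3922 K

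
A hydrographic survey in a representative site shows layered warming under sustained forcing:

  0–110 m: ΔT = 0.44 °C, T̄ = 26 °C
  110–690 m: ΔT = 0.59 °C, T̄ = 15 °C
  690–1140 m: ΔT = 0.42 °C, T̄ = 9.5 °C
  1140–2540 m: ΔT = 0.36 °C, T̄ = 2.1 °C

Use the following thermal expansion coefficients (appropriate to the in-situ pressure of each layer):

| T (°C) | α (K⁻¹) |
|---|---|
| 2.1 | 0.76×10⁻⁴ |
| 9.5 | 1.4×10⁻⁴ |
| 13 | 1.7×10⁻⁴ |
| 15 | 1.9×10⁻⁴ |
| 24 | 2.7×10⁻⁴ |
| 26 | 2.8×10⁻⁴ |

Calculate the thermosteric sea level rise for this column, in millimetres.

143 mm of thermosteric rise

Layer 1 at 26 °C → α = 2.8×10⁻⁴ K⁻¹
Layer 2 at 15 °C → α = 1.9×10⁻⁴ K⁻¹
Layer 3 at 9.5 °C → α = 1.4×10⁻⁴ K⁻¹
Layer 4 at 2.1 °C → α = 0.76×10⁻⁴ K⁻¹
0–110 m: 0.44 × 2.8×10⁻⁴ × 110 = 0.013552 m
110–690 m: 0.59 × 580 × 1.9×10⁻⁴ = 0.065018 m
0.42 × 1.4×10⁻⁴ × 450 = 0.02646 m
1140–2540 m: 0.36 × 0.76×10⁻⁴ × 1400 = 0.038304 m
Δh = 0.013552 + 0.065018 + 0.02646 + 0.038304 = 0.143334 m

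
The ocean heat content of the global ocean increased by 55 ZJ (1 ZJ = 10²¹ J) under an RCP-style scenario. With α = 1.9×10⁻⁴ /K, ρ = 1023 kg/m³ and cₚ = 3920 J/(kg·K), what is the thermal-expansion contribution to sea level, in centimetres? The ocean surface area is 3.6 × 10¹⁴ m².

Per unit area: Q = 55×10²¹ / (3.6×10¹⁴) ≈ 1.528×10⁸ J/m²
Δh = αQ/(ρcₚ) = 1.9×10⁻⁴ × 1.528×10⁸ / (1023 × 3920) ≈ 0.0072396 m

0.72 cm of thermosteric rise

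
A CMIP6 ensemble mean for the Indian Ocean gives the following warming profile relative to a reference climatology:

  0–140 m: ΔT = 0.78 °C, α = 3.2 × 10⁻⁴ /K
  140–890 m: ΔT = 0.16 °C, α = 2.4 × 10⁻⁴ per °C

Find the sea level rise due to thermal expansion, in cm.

Δh = 6.37 cm

3.2×10⁻⁴ × 0.78 × 140 = 0.034944 m
750 × 0.16 × 2.4×10⁻⁴ = 0.02880 m
Δh = 0.034944 + 0.02880 = 0.063744 m ≈ 6.37 cm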